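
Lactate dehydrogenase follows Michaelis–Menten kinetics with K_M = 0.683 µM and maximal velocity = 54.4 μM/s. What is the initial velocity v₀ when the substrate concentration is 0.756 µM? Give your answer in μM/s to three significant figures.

28.6 μM/s

v = Vmax·[S]/(Km + [S]) = 54.4 × 0.756 / (0.683 + 0.756)
  = 41.13 / 1.439 = 28.6 μM/s.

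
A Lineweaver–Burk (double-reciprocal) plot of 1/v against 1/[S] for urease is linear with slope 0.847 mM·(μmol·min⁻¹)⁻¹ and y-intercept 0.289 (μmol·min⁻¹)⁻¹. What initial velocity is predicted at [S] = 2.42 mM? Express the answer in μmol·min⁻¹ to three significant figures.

The y-intercept is 1/Vmax, so Vmax = 1/0.289 = 3.46 μmol·min⁻¹.
The slope is Km/Vmax, so Km = 0.847 × 3.46 = 2.93 mM.
Then v = 3.46 × 2.42/(2.93 + 2.42) = 1.56 μmol·min⁻¹.

1.56 μmol·min⁻¹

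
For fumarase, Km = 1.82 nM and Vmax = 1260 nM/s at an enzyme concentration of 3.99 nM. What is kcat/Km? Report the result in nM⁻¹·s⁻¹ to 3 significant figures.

174 nM⁻¹·s⁻¹

kcat = Vmax/[E]total = 1260/3.99 = 316 s⁻¹.
kcat/Km = 316/1.82 = 174 nM⁻¹·s⁻¹.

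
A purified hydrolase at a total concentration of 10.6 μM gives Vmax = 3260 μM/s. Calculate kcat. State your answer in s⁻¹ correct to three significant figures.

kcat = Vmax/[E]total = 3260 μM/s / 10.6 μM = 308 s⁻¹.

308 s⁻¹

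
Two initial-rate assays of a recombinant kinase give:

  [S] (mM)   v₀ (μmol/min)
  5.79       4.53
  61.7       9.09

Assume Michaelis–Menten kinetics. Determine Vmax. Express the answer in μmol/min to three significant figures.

In reciprocal form, 1/v = (Km/Vmax)·(1/[S]) + 1/Vmax. The two points give (1/[S], 1/v) = (0.1727, 0.2208) and (0.01621, 0.1100).
Slope = (0.2208 − 0.1100)/(0.1727 − 0.01621) = 0.7076; intercept = 0.2208 − 0.7076×0.1727 = 0.09854.
Vmax = 1/intercept = 10.1 μmol/min; Km = slope × Vmax = 0.7076 × 10.1 = 7.18 mM.

10.1 μmol/min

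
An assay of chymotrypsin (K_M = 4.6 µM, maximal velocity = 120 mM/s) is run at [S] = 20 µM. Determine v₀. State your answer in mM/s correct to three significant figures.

97.6 mM/s

v = Vmax·[S]/(Km + [S]) = 120 × 20 / (4.6 + 20)
  = 2400 / 24.60 = 97.6 mM/s.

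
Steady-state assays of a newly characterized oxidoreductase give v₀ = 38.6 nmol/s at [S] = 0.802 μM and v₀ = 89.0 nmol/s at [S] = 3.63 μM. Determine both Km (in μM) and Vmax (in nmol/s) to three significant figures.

From v = Vmax[S]/(Km+[S]), each point gives Vmax = v(Km+[S])/[S].
Equating: 38.6(Km+0.802)/0.802 = 89.0(Km+3.63)/3.63.
48.13·Km + 38.6 = 24.52·Km + 89.0, so (48.13 − 24.52)·Km = 89.0 − 38.6.
Km = 50.40/23.61 = 2.13 μM; then Vmax = 38.6(2.13+0.802)/0.802 = 141 nmol/s.

Km = 2.13 μM; Vmax = 141 nmol/s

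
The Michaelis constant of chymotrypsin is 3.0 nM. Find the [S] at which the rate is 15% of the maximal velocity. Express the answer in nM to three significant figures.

0.529 nM

v/Vmax = [S]/(Km+[S]) = 0.15, so [S] = Km·0.15/(1 − 0.15) = 3.0 × 0.1765.
[S] = 0.529 nM.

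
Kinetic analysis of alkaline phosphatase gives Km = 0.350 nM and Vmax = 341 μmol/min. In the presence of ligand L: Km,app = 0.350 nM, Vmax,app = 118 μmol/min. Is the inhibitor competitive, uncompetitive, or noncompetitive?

Vmax decreases (341 → 118 μmol/min) while Km is unchanged — pure noncompetitive inhibition.

noncompetitive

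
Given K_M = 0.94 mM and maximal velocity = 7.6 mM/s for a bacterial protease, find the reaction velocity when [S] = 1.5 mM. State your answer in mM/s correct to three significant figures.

v = Vmax·[S]/(Km + [S]) = 7.6 × 1.5 / (0.94 + 1.5)
  = 11.40 / 2.440 = 4.67 mM/s.

4.67 mM/s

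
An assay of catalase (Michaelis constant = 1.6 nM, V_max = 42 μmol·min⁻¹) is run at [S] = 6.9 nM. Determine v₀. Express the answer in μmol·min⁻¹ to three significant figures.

[S]/(Km+[S]) = 6.9/8.500 = 0.8118, the fractional saturation.
v = 0.8118 × Vmax = 0.8118 × 42 = 34.1 μmol·min⁻¹.

34.1 μmol·min⁻¹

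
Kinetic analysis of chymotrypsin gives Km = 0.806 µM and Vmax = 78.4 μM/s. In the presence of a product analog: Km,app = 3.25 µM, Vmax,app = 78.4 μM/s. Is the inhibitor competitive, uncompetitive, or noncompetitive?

Km increases (0.806 → 3.25 µM) while Vmax is unchanged — the hallmark of competitive inhibition.

competitive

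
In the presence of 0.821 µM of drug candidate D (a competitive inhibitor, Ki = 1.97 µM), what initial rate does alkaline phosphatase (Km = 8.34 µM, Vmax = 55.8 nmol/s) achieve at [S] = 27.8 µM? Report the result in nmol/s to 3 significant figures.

α = 1 + [I]/Ki = 1 + 0.821/1.97 = 1.417.
For a competitive inhibitor, Vmax is unchanged and the apparent Km becomes α·Km: Km,app = 11.8 µM, Vmax,app = 55.8 nmol/s.
v = Vmax,app·[S]/(Km,app + [S]) = 55.8 × 27.8/(11.8 + 27.8) = 39.2 nmol/s.

39.2 nmol/s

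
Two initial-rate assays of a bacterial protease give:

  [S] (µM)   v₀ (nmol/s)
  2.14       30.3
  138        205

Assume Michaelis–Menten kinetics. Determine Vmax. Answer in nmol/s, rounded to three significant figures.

225 nmol/s

From v = Vmax[S]/(Km+[S]), each point gives Vmax = v(Km+[S])/[S].
Equating: 30.3(Km+2.14)/2.14 = 205(Km+138)/138.
14.16·Km + 30.3 = 1.486·Km + 205, so (14.16 − 1.486)·Km = 205 − 30.3.
Km = 174.7/12.67 = 13.8 µM; then Vmax = 30.3(13.8+2.14)/2.14 = 225 nmol/s.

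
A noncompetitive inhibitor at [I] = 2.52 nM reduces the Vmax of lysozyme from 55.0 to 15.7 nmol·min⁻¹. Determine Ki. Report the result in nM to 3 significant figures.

1.01 nM

Noncompetitive: Vmax,app = Vmax/α with α = 1 + [I]/Ki.
α = Vmax/Vmax,app = 55.0/15.7 = 3.503.
Ki = [I]/(α − 1) = 2.52/2.503 = 1.01 nM.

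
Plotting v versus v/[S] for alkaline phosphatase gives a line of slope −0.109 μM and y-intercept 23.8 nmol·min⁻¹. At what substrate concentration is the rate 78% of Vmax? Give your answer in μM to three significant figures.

The Eadie–Hofstee slope gives Km = 0.109 μM (slope = −Km).
v/Vmax = [S]/(Km+[S]) = 0.78 ⇒ [S] = Km·0.78/(1−0.78) = 0.109 × 3.545 = 0.386 μM.

0.386 μM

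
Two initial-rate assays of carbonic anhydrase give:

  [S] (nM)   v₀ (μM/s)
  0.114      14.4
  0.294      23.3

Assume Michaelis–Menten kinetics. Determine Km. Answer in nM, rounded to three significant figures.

0.189 nM

In reciprocal form, 1/v = (Km/Vmax)·(1/[S]) + 1/Vmax. The two points give (1/[S], 1/v) = (8.772, 0.06944) and (3.401, 0.04292).
Slope = (0.06944 − 0.04292)/(8.772 − 3.401) = 0.004939; intercept = 0.06944 − 0.004939×8.772 = 0.02612.
Vmax = 1/intercept = 38.3 μM/s; Km = slope × Vmax = 0.004939 × 38.3 = 0.189 nM.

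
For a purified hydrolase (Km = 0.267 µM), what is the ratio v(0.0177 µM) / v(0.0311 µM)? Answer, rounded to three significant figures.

The fractional saturations are [S]/(Km+[S]) = 0.0311/0.2981 = 0.1043 and 0.0177/0.2847 = 0.06217.
v₂/v₁ is just their ratio: 0.06217/0.1043 = 0.596.

0.596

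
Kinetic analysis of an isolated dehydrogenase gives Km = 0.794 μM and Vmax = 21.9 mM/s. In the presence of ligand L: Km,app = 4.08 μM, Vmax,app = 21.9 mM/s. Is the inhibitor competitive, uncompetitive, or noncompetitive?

Km increases (0.794 → 4.08 μM) while Vmax is unchanged — the hallmark of competitive inhibition.

competitive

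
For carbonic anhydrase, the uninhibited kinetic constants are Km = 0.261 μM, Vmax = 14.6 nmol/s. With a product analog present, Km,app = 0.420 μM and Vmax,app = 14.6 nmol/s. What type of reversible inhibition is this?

Km increases (0.261 → 0.420 μM) while Vmax is unchanged — the hallmark of competitive inhibition.

competitive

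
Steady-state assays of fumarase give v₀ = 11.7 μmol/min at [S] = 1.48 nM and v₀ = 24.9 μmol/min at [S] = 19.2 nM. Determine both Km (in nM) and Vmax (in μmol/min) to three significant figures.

Km = 2.00 nM; Vmax = 27.5 μmol/min

From v = Vmax[S]/(Km+[S]), each point gives Vmax = v(Km+[S])/[S].
Equating: 11.7(Km+1.48)/1.48 = 24.9(Km+19.2)/19.2.
7.905·Km + 11.7 = 1.297·Km + 24.9, so (7.905 − 1.297)·Km = 24.9 − 11.7.
Km = 13.20/6.609 = 2.00 nM; then Vmax = 11.7(2.00+1.48)/1.48 = 27.5 μmol/min.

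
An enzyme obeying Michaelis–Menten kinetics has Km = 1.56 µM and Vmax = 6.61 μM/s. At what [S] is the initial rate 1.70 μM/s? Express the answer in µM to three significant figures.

The required fractional saturation is v/Vmax = 1.70/6.61 = 0.2572.
Then [S]/(Km+[S]) = 0.2572 ⇒ [S] = 1.56 × 0.2572/(1 − 0.2572) = 0.540 µM.

0.540 µM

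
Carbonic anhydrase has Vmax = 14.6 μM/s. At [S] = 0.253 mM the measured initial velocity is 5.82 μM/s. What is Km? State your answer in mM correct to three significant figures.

v/Vmax = 5.82/14.6 = 0.3986 = [S]/(Km+[S]).
So Km + [S] = [S]/0.3986 = 0.6347 mM, giving Km = 0.6347 − 0.253 = 0.382 mM.

0.382 mM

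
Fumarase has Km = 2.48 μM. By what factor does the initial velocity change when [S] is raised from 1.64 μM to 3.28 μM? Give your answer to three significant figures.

The fractional saturations are [S]/(Km+[S]) = 1.64/4.120 = 0.3981 and 3.28/5.760 = 0.5694.
v₂/v₁ is just their ratio: 0.5694/0.3981 = 1.43.

1.43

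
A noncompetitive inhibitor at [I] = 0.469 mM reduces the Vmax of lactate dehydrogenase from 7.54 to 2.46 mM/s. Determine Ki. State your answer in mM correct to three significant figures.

Noncompetitive: Vmax,app = Vmax/α with α = 1 + [I]/Ki.
α = Vmax/Vmax,app = 7.54/2.46 = 3.065.
Ki = [I]/(α − 1) = 0.469/2.065 = 0.227 mM.

0.227 mM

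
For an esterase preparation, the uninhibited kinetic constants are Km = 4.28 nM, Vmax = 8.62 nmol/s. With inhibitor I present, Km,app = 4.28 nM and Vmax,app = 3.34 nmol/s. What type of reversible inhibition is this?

noncompetitive

Vmax decreases (8.62 → 3.34 nmol/s) while Km is unchanged — pure noncompetitive inhibition.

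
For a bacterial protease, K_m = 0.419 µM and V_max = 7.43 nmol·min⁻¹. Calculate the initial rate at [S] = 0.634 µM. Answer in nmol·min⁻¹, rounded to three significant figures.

v = Vmax·[S]/(Km + [S]) = 7.43 × 0.634 / (0.419 + 0.634)
  = 4.711 / 1.053 = 4.47 nmol·min⁻¹.

4.47 nmol·min⁻¹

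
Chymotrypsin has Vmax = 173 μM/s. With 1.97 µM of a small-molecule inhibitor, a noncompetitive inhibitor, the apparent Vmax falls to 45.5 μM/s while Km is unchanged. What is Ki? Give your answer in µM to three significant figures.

0.703 µM

Noncompetitive: Vmax,app = Vmax/α with α = 1 + [I]/Ki.
α = Vmax/Vmax,app = 173/45.5 = 3.802.
Ki = [I]/(α − 1) = 1.97/2.802 = 0.703 µM.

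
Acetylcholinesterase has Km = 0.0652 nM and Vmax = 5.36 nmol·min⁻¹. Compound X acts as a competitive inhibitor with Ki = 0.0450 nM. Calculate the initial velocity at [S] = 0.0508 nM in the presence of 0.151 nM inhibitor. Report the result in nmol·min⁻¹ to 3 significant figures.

With α = 1 + [I]/Ki = 1 + 0.151/0.0450 = 4.356, the competitive rate law is v = Vmax[S] / (αKm + [S]).
v = 5.36×0.0508 / (4.356×0.0652 + 0.0508) = 0.2723/0.3348 = 0.813 nmol·min⁻¹.

0.813 nmol·min⁻¹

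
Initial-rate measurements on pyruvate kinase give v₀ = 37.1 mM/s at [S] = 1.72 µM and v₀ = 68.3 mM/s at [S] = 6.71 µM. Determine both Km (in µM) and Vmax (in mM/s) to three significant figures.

In reciprocal form, 1/v = (Km/Vmax)·(1/[S]) + 1/Vmax. The two points give (1/[S], 1/v) = (0.5814, 0.02695) and (0.1490, 0.01464).
Slope = (0.02695 − 0.01464)/(0.5814 − 0.1490) = 0.02848; intercept = 0.02695 − 0.02848×0.5814 = 0.01040.
Vmax = 1/intercept = 96.2 mM/s; Km = slope × Vmax = 0.02848 × 96.2 = 2.74 µM.

Km = 2.74 µM; Vmax = 96.2 mM/s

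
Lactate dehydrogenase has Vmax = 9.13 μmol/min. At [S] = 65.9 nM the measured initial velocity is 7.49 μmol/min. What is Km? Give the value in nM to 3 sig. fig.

v/Vmax = 7.49/9.13 = 0.8204 = [S]/(Km+[S]).
So Km + [S] = [S]/0.8204 = 80.33 nM, giving Km = 80.33 − 65.9 = 14.4 nM.

14.4 nM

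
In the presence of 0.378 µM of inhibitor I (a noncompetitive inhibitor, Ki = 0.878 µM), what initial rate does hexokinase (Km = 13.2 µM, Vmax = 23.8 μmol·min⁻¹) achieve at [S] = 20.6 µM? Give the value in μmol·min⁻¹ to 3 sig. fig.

10.1 μmol·min⁻¹

With α = 1 + [I]/Ki = 1 + 0.378/0.878 = 1.431, the noncompetitive rate law is v = (Vmax/α)·[S] / (Km + [S]).
v = (23.8/1.431)×20.6 / (13.2 + 20.6) = 342.7/33.80 = 10.1 μmol·min⁻¹.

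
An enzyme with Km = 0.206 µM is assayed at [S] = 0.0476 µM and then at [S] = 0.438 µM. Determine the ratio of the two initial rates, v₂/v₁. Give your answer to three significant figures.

Since Vmax cancels, v₂/v₁ = [S]₂(Km+[S]₁) / [S]₁(Km+[S]₂).
= 0.438×(0.206+0.0476) / (0.0476×(0.206+0.438)) = 0.1111/0.03065 = 3.62.

3.62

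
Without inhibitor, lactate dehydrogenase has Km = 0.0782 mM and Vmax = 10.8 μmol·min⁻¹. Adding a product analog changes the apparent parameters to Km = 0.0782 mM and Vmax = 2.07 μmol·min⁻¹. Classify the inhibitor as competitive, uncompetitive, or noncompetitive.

Vmax decreases (10.8 → 2.07 μmol·min⁻¹) while Km is unchanged — pure noncompetitive inhibition.

noncompetitive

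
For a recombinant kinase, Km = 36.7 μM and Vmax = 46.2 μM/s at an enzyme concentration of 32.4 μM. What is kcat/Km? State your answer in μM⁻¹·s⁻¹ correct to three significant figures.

kcat = Vmax/[E]total = 46.2/32.4 = 1.43 s⁻¹.
kcat/Km = 1.43/36.7 = 0.0389 μM⁻¹·s⁻¹.

0.0389 μM⁻¹·s⁻¹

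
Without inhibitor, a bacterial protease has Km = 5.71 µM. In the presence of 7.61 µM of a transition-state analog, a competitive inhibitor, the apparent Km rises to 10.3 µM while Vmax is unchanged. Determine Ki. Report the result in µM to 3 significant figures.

9.47 µM

Competitive: Km,app = α·Km with α = 1 + [I]/Ki.
α = Km,app/Km = 10.3/5.71 = 1.804.
Since α = 1 + [I]/Ki, [I]/Ki = 1.804 − 1 = 0.8039 and Ki = 7.61/0.8039 = 9.47 µM.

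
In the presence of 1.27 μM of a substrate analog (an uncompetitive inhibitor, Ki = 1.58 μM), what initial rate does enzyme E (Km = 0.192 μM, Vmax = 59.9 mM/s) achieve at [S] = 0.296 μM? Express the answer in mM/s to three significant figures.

24.4 mM/s

α = 1 + [I]/Ki = 1 + 1.27/1.58 = 1.804.
For an uncompetitive inhibitor, both parameters are divided by α, giving Vmax/α and Km/α: Km,app = 0.106 μM, Vmax,app = 33.2 mM/s.
v = Vmax,app·[S]/(Km,app + [S]) = 33.2 × 0.296/(0.106 + 0.296) = 24.4 mM/s.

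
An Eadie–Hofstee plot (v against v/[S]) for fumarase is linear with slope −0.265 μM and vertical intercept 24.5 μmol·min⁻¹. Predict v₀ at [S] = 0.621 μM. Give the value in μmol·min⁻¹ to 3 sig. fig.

In the Eadie–Hofstee form v = Vmax − Km·(v/[S]), the slope is −Km and the intercept is Vmax, so Km = 0.265 μM and Vmax = 24.5 μmol·min⁻¹.
v = 24.5 × 0.621/(0.265 + 0.621) = 17.2 μmol·min⁻¹.

17.2 μmol·min⁻¹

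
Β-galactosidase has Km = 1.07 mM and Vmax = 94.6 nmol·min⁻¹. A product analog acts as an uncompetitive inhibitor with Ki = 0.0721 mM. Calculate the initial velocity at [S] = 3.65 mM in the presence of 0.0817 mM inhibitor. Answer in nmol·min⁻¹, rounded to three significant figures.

α = 1 + [I]/Ki = 1 + 0.0817/0.0721 = 2.133.
For an uncompetitive inhibitor, both parameters are divided by α, giving Vmax/α and Km/α: Km,app = 0.502 mM, Vmax,app = 44.3 nmol·min⁻¹.
v = Vmax,app·[S]/(Km,app + [S]) = 44.3 × 3.65/(0.502 + 3.65) = 39.0 nmol·min⁻¹.

39.0 nmol·min⁻¹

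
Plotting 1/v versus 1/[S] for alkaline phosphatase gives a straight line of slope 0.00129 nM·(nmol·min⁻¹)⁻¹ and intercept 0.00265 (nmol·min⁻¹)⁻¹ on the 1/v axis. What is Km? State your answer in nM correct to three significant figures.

y-intercept = 1/Vmax ⇒ Vmax = 377 nmol·min⁻¹; slope = Km/Vmax ⇒ Km = slope × Vmax.
Km = 0.00129 × 377 = 0.487 nM.

0.487 nM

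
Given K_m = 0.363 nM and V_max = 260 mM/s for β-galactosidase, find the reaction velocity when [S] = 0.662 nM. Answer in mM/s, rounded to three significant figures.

[S]/(Km+[S]) = 0.662/1.025 = 0.6459, the fractional saturation.
v = 0.6459 × Vmax = 0.6459 × 260 = 168 mM/s.

168 mM/s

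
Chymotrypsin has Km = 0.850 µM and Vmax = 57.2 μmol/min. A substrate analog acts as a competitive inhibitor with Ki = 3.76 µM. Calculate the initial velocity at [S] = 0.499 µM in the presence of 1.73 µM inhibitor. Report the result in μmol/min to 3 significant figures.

16.4 μmol/min

α = 1 + [I]/Ki = 1 + 1.73/3.76 = 1.460.
For a competitive inhibitor, Vmax is unchanged and the apparent Km becomes α·Km: Km,app = 1.24 µM, Vmax,app = 57.2 μmol/min.
v = Vmax,app·[S]/(Km,app + [S]) = 57.2 × 0.499/(1.24 + 0.499) = 16.4 μmol/min.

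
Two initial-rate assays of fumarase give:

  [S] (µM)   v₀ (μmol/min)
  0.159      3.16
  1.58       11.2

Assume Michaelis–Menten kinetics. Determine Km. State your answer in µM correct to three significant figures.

0.629 µM

In reciprocal form, 1/v = (Km/Vmax)·(1/[S]) + 1/Vmax. The two points give (1/[S], 1/v) = (6.289, 0.3165) and (0.6329, 0.08929).
Slope = (0.3165 − 0.08929)/(6.289 − 0.6329) = 0.04016; intercept = 0.3165 − 0.04016×6.289 = 0.06387.
Vmax = 1/intercept = 15.7 μmol/min; Km = slope × Vmax = 0.04016 × 15.7 = 0.629 µM.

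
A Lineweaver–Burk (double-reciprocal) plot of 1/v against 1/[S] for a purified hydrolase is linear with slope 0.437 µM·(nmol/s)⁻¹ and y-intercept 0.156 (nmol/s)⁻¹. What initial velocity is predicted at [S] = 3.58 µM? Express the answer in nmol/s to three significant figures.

3.60 nmol/s

The y-intercept is 1/Vmax, so Vmax = 1/0.156 = 6.41 nmol/s.
The slope is Km/Vmax, so Km = 0.437 × 6.41 = 2.80 µM.
Then v = 6.41 × 3.58/(2.80 + 3.58) = 3.60 nmol/s.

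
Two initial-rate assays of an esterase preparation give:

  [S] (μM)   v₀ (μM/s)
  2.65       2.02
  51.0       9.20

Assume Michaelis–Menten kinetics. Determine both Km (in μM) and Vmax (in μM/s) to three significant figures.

In reciprocal form, 1/v = (Km/Vmax)·(1/[S]) + 1/Vmax. The two points give (1/[S], 1/v) = (0.3774, 0.4950) and (0.01961, 0.1087).
Slope = (0.4950 − 0.1087)/(0.3774 − 0.01961) = 1.080; intercept = 0.4950 − 1.080×0.3774 = 0.08752.
Vmax = 1/intercept = 11.4 μM/s; Km = slope × Vmax = 1.080 × 11.4 = 12.3 μM.

Km = 12.3 μM; Vmax = 11.4 μM/s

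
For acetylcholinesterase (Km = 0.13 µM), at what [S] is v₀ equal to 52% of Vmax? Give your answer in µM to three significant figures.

0.141 µM

v/Vmax = [S]/(Km+[S]) = 0.52, so [S] = Km·0.52/(1 − 0.52) = 0.13 × 1.083.
[S] = 0.141 µM.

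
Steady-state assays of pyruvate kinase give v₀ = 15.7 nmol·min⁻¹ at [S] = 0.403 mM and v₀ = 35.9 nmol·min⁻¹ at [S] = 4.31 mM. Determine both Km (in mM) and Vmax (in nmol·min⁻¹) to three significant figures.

Km = 0.660 mM; Vmax = 41.4 nmol·min⁻¹

In reciprocal form, 1/v = (Km/Vmax)·(1/[S]) + 1/Vmax. The two points give (1/[S], 1/v) = (2.481, 0.06369) and (0.2320, 0.02786).
Slope = (0.06369 − 0.02786)/(2.481 − 0.2320) = 0.01593; intercept = 0.06369 − 0.01593×2.481 = 0.02416.
Vmax = 1/intercept = 41.4 nmol·min⁻¹; Km = slope × Vmax = 0.01593 × 41.4 = 0.660 mM.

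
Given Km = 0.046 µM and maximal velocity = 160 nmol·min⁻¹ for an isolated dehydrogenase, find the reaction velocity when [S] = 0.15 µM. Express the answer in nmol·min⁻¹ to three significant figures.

[S]/(Km+[S]) = 0.15/0.1960 = 0.7653, the fractional saturation.
v = 0.7653 × Vmax = 0.7653 × 160 = 122 nmol·min⁻¹.

122 nmol·min⁻¹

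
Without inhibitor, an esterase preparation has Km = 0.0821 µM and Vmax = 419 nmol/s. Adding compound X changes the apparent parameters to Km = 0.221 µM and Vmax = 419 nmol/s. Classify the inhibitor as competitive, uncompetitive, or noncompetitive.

Km increases (0.0821 → 0.221 µM) while Vmax is unchanged — the hallmark of competitive inhibition.

competitive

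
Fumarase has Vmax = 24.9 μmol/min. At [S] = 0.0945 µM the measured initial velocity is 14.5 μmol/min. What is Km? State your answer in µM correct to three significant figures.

0.0678 µM

v/Vmax = 14.5/24.9 = 0.5823 = [S]/(Km+[S]).
So Km + [S] = [S]/0.5823 = 0.1623 µM, giving Km = 0.1623 − 0.0945 = 0.0678 µM.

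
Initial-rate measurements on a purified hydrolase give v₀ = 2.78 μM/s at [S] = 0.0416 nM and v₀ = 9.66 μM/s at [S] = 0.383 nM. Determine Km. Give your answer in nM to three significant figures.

In reciprocal form, 1/v = (Km/Vmax)·(1/[S]) + 1/Vmax. The two points give (1/[S], 1/v) = (24.04, 0.3597) and (2.611, 0.1035).
Slope = (0.3597 − 0.1035)/(24.04 − 2.611) = 0.01196; intercept = 0.3597 − 0.01196×24.04 = 0.07230.
Vmax = 1/intercept = 13.8 μM/s; Km = slope × Vmax = 0.01196 × 13.8 = 0.165 nM.

0.165 nM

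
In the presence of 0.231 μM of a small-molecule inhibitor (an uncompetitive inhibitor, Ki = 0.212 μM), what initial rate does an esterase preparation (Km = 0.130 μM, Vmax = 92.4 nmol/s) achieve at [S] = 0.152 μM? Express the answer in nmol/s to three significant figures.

31.4 nmol/s

With α = 1 + [I]/Ki = 1 + 0.231/0.212 = 2.090, the uncompetitive rate law is v = (Vmax/α)·[S] / (Km/α + [S]).
v = (92.4/2.090)×0.152 / (0.130/2.090 + 0.152) = 6.721/0.2142 = 31.4 nmol/s.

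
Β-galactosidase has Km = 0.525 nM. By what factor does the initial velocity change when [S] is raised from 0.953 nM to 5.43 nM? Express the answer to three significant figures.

The fractional saturations are [S]/(Km+[S]) = 0.953/1.478 = 0.6448 and 5.43/5.955 = 0.9118.
v₂/v₁ is just their ratio: 0.9118/0.6448 = 1.41.

1.41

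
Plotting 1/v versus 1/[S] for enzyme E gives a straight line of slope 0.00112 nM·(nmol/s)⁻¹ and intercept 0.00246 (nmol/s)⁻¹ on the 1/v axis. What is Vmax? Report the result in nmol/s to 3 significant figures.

The y-intercept of a Lineweaver–Burk plot equals 1/Vmax, so Vmax = 1/0.00246 = 407 nmol/s.

407 nmol/s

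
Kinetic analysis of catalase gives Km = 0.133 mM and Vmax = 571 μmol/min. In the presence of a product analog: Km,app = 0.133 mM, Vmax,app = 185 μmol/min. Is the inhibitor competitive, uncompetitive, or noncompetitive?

noncompetitive

Vmax decreases (571 → 185 μmol/min) while Km is unchanged — pure noncompetitive inhibition.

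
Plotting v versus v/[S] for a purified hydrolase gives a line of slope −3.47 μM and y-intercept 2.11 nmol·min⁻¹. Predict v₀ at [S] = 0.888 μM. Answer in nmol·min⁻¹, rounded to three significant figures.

0.430 nmol·min⁻¹

In the Eadie–Hofstee form v = Vmax − Km·(v/[S]), the slope is −Km and the intercept is Vmax, so Km = 3.47 μM and Vmax = 2.11 nmol·min⁻¹.
v = 2.11 × 0.888/(3.47 + 0.888) = 0.430 nmol·min⁻¹.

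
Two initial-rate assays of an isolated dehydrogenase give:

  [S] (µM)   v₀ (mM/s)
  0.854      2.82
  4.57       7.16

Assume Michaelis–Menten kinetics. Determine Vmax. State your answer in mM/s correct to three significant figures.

11.1 mM/s

From v = Vmax[S]/(Km+[S]), each point gives Vmax = v(Km+[S])/[S].
Equating: 2.82(Km+0.854)/0.854 = 7.16(Km+4.57)/4.57.
3.302·Km + 2.82 = 1.567·Km + 7.16, so (3.302 − 1.567)·Km = 7.16 − 2.82.
Km = 4.340/1.735 = 2.50 µM; then Vmax = 2.82(2.50+0.854)/0.854 = 11.1 mM/s.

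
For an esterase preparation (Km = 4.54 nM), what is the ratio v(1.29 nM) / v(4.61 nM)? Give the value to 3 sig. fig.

Since Vmax cancels, v₂/v₁ = [S]₂(Km+[S]₁) / [S]₁(Km+[S]₂).
= 1.29×(4.54+4.61) / (4.61×(4.54+1.29)) = 11.80/26.88 = 0.439.

0.439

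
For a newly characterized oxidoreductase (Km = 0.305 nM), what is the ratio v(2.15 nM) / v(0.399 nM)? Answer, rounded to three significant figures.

Since Vmax cancels, v₂/v₁ = [S]₂(Km+[S]₁) / [S]₁(Km+[S]₂).
= 2.15×(0.305+0.399) / (0.399×(0.305+2.15)) = 1.514/0.9795 = 1.55.

1.55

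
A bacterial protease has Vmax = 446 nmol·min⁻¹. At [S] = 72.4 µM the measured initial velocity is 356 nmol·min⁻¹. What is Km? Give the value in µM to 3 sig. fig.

From v = Vmax[S]/(Km+[S]), Km = [S](Vmax − v)/v.
Km = 72.4 × (446 − 356) / 356 = 6516/356 = 18.3 µM.

18.3 µM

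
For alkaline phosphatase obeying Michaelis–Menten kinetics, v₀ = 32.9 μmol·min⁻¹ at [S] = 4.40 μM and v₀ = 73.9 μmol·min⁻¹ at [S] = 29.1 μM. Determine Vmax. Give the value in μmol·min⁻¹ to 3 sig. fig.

95.0 μmol·min⁻¹

In reciprocal form, 1/v = (Km/Vmax)·(1/[S]) + 1/Vmax. The two points give (1/[S], 1/v) = (0.2273, 0.03040) and (0.03436, 0.01353).
Slope = (0.03040 − 0.01353)/(0.2273 − 0.03436) = 0.08742; intercept = 0.03040 − 0.08742×0.2273 = 0.01053.
Vmax = 1/intercept = 95.0 μmol·min⁻¹; Km = slope × Vmax = 0.08742 × 95.0 = 8.30 μM.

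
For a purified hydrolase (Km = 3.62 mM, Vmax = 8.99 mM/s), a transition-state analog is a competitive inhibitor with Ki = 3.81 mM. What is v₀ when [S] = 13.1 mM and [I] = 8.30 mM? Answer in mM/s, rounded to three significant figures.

4.79 mM/s

With α = 1 + [I]/Ki = 1 + 8.30/3.81 = 3.178, the competitive rate law is v = Vmax[S] / (αKm + [S]).
v = 8.99×13.1 / (3.178×3.62 + 13.1) = 117.8/24.61 = 4.79 mM/s.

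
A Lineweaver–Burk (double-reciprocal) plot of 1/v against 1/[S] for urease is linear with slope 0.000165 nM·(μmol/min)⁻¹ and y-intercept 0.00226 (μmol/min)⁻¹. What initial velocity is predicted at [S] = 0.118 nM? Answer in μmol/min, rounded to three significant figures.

273 μmol/min

The y-intercept is 1/Vmax, so Vmax = 1/0.00226 = 442 μmol/min.
The slope is Km/Vmax, so Km = 0.000165 × 442 = 0.0730 nM.
Then v = 442 × 0.118/(0.0730 + 0.118) = 273 μmol/min.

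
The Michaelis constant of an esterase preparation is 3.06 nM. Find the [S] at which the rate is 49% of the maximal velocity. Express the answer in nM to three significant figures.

2.94 nM

v/Vmax = [S]/(Km+[S]) = 0.49, so [S] = Km·0.49/(1 − 0.49) = 3.06 × 0.9608.
[S] = 2.94 nM.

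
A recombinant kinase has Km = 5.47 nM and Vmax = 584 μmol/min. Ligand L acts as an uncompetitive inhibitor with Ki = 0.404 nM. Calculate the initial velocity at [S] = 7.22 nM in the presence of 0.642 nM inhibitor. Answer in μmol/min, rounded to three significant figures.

174 μmol/min

α = 1 + [I]/Ki = 1 + 0.642/0.404 = 2.589.
For an uncompetitive inhibitor, both parameters are divided by α, giving Vmax/α and Km/α: Km,app = 2.11 nM, Vmax,app = 226 μmol/min.
v = Vmax,app·[S]/(Km,app + [S]) = 226 × 7.22/(2.11 + 7.22) = 174 μmol/min.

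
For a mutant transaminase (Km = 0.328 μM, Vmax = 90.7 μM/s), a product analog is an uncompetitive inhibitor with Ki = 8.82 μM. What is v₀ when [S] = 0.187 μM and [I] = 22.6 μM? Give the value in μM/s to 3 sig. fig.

17.1 μM/s

α = 1 + [I]/Ki = 1 + 22.6/8.82 = 3.562.
For an uncompetitive inhibitor, both parameters are divided by α, giving Vmax/α and Km/α: Km,app = 0.0921 μM, Vmax,app = 25.5 μM/s.
v = Vmax,app·[S]/(Km,app + [S]) = 25.5 × 0.187/(0.0921 + 0.187) = 17.1 μM/s.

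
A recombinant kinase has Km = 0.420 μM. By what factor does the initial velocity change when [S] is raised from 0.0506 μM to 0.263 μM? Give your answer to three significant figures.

The fractional saturations are [S]/(Km+[S]) = 0.0506/0.4706 = 0.1075 and 0.263/0.6830 = 0.3851.
v₂/v₁ is just their ratio: 0.3851/0.1075 = 3.58.

3.58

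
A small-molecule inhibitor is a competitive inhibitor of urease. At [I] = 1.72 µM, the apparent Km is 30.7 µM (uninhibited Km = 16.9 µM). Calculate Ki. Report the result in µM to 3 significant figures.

2.11 µM

Competitive: Km,app = α·Km with α = 1 + [I]/Ki.
α = Km,app/Km = 30.7/16.9 = 1.817.
Since α = 1 + [I]/Ki, [I]/Ki = 1.817 − 1 = 0.8166 and Ki = 1.72/0.8166 = 2.11 µM.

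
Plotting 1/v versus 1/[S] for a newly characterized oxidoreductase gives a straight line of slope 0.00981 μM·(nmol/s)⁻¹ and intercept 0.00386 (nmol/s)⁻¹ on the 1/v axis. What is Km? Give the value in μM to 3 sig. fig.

y-intercept = 1/Vmax ⇒ Vmax = 259 nmol/s; slope = Km/Vmax ⇒ Km = slope × Vmax.
Km = 0.00981 × 259 = 2.54 μM.

2.54 μM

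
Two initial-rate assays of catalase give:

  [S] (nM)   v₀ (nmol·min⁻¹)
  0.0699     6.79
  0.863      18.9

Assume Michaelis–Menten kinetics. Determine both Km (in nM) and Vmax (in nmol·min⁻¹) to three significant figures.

Km = 0.161 nM; Vmax = 22.4 nmol·min⁻¹

In reciprocal form, 1/v = (Km/Vmax)·(1/[S]) + 1/Vmax. The two points give (1/[S], 1/v) = (14.31, 0.1473) and (1.159, 0.05291).
Slope = (0.1473 − 0.05291)/(14.31 − 1.159) = 0.007177; intercept = 0.1473 − 0.007177×14.31 = 0.04459.
Vmax = 1/intercept = 22.4 nmol·min⁻¹; Km = slope × Vmax = 0.007177 × 22.4 = 0.161 nM.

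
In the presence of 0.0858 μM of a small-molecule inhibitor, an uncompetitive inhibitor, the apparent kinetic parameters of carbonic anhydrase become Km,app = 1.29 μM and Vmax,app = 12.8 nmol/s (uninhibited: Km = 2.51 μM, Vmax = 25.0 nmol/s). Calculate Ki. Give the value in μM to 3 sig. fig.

0.0900 μM

Uncompetitive: Vmax,app = Vmax/α (and Km,app = Km/α) with α = 1 + [I]/Ki.
α = Vmax/Vmax,app = 25.0/12.8 = 1.953.
Since α = 1 + [I]/Ki, [I]/Ki = 1.953 − 1 = 0.9531 and Ki = 0.0858/0.9531 = 0.0900 μM.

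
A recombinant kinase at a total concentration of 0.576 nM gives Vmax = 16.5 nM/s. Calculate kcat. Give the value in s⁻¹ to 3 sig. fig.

28.6 s⁻¹

kcat = Vmax/[E]total = 16.5 nM/s / 0.576 nM = 28.6 s⁻¹.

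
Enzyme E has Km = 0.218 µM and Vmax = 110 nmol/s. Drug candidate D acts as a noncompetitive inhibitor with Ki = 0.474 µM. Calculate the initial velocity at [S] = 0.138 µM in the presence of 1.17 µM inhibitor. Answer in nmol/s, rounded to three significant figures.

α = 1 + [I]/Ki = 1 + 1.17/0.474 = 3.468.
For a noncompetitive inhibitor, Vmax is reduced to Vmax/α while Km is unchanged: Km,app = 0.218 µM, Vmax,app = 31.7 nmol/s.
v = Vmax,app·[S]/(Km,app + [S]) = 31.7 × 0.138/(0.218 + 0.138) = 12.3 nmol/s.

12.3 nmol/s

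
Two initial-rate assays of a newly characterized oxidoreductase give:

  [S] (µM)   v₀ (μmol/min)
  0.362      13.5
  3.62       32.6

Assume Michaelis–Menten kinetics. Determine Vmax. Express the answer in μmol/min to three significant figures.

In reciprocal form, 1/v = (Km/Vmax)·(1/[S]) + 1/Vmax. The two points give (1/[S], 1/v) = (2.762, 0.07407) and (0.2762, 0.03067).
Slope = (0.07407 − 0.03067)/(2.762 − 0.2762) = 0.01746; intercept = 0.07407 − 0.01746×2.762 = 0.02585.
Vmax = 1/intercept = 38.7 μmol/min; Km = slope × Vmax = 0.01746 × 38.7 = 0.675 µM.

38.7 μmol/min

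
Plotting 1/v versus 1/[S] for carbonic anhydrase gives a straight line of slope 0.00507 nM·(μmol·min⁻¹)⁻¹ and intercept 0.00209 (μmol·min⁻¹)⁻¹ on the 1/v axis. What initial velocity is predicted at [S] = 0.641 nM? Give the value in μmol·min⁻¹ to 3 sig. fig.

The y-intercept is 1/Vmax, so Vmax = 1/0.00209 = 478 μmol·min⁻¹.
The slope is Km/Vmax, so Km = 0.00507 × 478 = 2.43 nM.
Then v = 478 × 0.641/(2.43 + 0.641) = 100 μmol·min⁻¹.

100 μmol·min⁻¹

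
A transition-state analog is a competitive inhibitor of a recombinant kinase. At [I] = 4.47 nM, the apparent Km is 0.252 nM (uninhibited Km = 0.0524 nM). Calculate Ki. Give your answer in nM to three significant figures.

Competitive: Km,app = α·Km with α = 1 + [I]/Ki.
α = Km,app/Km = 0.252/0.0524 = 4.809.
Ki = [I]/(α − 1) = 4.47/3.809 = 1.17 nM.

1.17 nM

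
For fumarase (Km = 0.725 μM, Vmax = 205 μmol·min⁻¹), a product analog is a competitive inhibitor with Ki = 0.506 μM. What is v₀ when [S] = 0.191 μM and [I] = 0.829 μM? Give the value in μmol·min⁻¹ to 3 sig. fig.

18.6 μmol·min⁻¹

With α = 1 + [I]/Ki = 1 + 0.829/0.506 = 2.638, the competitive rate law is v = Vmax[S] / (αKm + [S]).
v = 205×0.191 / (2.638×0.725 + 0.191) = 39.16/2.104 = 18.6 μmol·min⁻¹.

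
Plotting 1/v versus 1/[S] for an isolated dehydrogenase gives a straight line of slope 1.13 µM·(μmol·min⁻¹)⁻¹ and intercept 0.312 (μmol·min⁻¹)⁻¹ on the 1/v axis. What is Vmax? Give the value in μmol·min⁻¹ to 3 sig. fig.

3.21 μmol·min⁻¹

The y-intercept of a Lineweaver–Burk plot equals 1/Vmax, so Vmax = 1/0.312 = 3.21 μmol·min⁻¹.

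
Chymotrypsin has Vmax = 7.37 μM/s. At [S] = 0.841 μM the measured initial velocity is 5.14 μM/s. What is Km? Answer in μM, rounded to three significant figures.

0.365 μM

From v = Vmax[S]/(Km+[S]), Km = [S](Vmax − v)/v.
Km = 0.841 × (7.37 − 5.14) / 5.14 = 1.875/5.14 = 0.365 μM.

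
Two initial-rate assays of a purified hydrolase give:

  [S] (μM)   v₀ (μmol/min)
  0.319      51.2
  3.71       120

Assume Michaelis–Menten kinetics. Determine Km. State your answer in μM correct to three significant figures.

From v = Vmax[S]/(Km+[S]), each point gives Vmax = v(Km+[S])/[S].
Equating: 51.2(Km+0.319)/0.319 = 120(Km+3.71)/3.71.
160.5·Km + 51.2 = 32.35·Km + 120, so (160.5 − 32.35)·Km = 120 − 51.2.
Km = 68.80/128.2 = 0.537 μM; then Vmax = 51.2(0.537+0.319)/0.319 = 137 μmol/min.

0.537 μM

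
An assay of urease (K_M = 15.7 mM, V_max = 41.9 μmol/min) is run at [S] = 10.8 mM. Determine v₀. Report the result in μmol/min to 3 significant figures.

17.1 μmol/min

v = Vmax·[S]/(Km + [S]) = 41.9 × 10.8 / (15.7 + 10.8)
  = 452.5 / 26.50 = 17.1 μmol/min.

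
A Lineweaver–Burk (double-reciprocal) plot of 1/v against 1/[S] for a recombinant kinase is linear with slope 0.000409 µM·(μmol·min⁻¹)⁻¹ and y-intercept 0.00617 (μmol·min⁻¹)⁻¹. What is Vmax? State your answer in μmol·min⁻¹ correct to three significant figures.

The y-intercept of a Lineweaver–Burk plot equals 1/Vmax, so Vmax = 1/0.00617 = 162 μmol·min⁻¹.

162 μmol·min⁻¹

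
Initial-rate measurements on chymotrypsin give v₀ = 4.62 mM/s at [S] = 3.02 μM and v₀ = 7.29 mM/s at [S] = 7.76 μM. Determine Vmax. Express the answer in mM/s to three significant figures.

From v = Vmax[S]/(Km+[S]), each point gives Vmax = v(Km+[S])/[S].
Equating: 4.62(Km+3.02)/3.02 = 7.29(Km+7.76)/7.76.
1.530·Km + 4.62 = 0.9394·Km + 7.29, so (1.530 − 0.9394)·Km = 7.29 − 4.62.
Km = 2.670/0.5904 = 4.52 μM; then Vmax = 4.62(4.52+3.02)/3.02 = 11.5 mM/s.

11.5 mM/s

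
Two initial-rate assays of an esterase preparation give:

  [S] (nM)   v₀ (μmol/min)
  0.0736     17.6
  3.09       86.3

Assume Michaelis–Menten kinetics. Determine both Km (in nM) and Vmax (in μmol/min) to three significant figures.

From v = Vmax[S]/(Km+[S]), each point gives Vmax = v(Km+[S])/[S].
Equating: 17.6(Km+0.0736)/0.0736 = 86.3(Km+3.09)/3.09.
239.1·Km + 17.6 = 27.93·Km + 86.3, so (239.1 − 27.93)·Km = 86.3 − 17.6.
Km = 68.70/211.2 = 0.325 nM; then Vmax = 17.6(0.325+0.0736)/0.0736 = 95.4 μmol/min.

Km = 0.325 nM; Vmax = 95.4 μmol/min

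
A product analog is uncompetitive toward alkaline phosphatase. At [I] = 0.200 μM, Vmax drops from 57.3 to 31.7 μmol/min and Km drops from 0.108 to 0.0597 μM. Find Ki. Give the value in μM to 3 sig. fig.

Uncompetitive: Vmax,app = Vmax/α (and Km,app = Km/α) with α = 1 + [I]/Ki.
α = Vmax/Vmax,app = 57.3/31.7 = 1.808.
Ki = [I]/(α − 1) = 0.200/0.8076 = 0.248 μM.

0.248 μM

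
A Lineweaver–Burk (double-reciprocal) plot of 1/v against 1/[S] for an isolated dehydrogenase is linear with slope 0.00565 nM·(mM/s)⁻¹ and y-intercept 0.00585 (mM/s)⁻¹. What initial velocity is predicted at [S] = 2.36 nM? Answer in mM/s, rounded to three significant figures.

121 mM/s

The y-intercept is 1/Vmax, so Vmax = 1/0.00585 = 171 mM/s.
The slope is Km/Vmax, so Km = 0.00565 × 171 = 0.966 nM.
Then v = 171 × 2.36/(0.966 + 2.36) = 121 mM/s.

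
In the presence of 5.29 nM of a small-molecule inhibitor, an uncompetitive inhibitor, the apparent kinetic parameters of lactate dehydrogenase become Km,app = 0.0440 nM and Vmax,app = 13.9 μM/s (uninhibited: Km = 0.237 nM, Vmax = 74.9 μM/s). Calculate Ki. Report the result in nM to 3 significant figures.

Uncompetitive: Vmax,app = Vmax/α (and Km,app = Km/α) with α = 1 + [I]/Ki.
α = Vmax/Vmax,app = 74.9/13.9 = 5.388.
Since α = 1 + [I]/Ki, [I]/Ki = 5.388 − 1 = 4.388 and Ki = 5.29/4.388 = 1.21 nM.

1.21 nM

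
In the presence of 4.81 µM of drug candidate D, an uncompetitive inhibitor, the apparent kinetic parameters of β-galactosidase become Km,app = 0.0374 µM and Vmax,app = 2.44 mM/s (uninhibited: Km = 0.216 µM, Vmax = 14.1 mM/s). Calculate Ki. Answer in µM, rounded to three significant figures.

1.01 µM

Uncompetitive: Vmax,app = Vmax/α (and Km,app = Km/α) with α = 1 + [I]/Ki.
α = Vmax/Vmax,app = 14.1/2.44 = 5.779.
Since α = 1 + [I]/Ki, [I]/Ki = 5.779 − 1 = 4.779 and Ki = 4.81/4.779 = 1.01 µM.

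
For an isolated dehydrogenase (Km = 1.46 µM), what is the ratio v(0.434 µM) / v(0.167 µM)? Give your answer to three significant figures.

2.23

Since Vmax cancels, v₂/v₁ = [S]₂(Km+[S]₁) / [S]₁(Km+[S]₂).
= 0.434×(1.46+0.167) / (0.167×(1.46+0.434)) = 0.7061/0.3163 = 2.23.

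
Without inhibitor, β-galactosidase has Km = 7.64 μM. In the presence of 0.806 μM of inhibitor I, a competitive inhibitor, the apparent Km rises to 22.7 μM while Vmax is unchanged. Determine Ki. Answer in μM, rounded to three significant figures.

0.409 μM

Competitive: Km,app = α·Km with α = 1 + [I]/Ki.
α = Km,app/Km = 22.7/7.64 = 2.971.
Ki = [I]/(α − 1) = 0.806/1.971 = 0.409 μM.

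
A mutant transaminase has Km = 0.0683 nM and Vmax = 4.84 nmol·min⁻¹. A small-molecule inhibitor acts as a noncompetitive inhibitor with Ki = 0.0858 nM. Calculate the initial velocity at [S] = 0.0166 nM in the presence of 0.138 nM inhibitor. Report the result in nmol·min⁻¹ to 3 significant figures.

α = 1 + [I]/Ki = 1 + 0.138/0.0858 = 2.608.
For a noncompetitive inhibitor, Vmax is reduced to Vmax/α while Km is unchanged: Km,app = 0.0683 nM, Vmax,app = 1.86 nmol·min⁻¹.
v = Vmax,app·[S]/(Km,app + [S]) = 1.86 × 0.0166/(0.0683 + 0.0166) = 0.363 nmol·min⁻¹.

0.363 nmol·min⁻¹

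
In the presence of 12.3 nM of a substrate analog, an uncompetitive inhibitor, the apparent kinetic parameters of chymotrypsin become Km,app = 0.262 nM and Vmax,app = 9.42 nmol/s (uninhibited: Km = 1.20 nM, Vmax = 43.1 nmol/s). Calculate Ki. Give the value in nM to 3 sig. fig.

Uncompetitive: Vmax,app = Vmax/α (and Km,app = Km/α) with α = 1 + [I]/Ki.
α = Vmax/Vmax,app = 43.1/9.42 = 4.575.
Ki = [I]/(α − 1) = 12.3/3.575 = 3.44 nM.

3.44 nM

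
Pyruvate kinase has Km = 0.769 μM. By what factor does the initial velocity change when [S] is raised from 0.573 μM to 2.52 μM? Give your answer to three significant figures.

Since Vmax cancels, v₂/v₁ = [S]₂(Km+[S]₁) / [S]₁(Km+[S]₂).
= 2.52×(0.769+0.573) / (0.573×(0.769+2.52)) = 3.382/1.885 = 1.79.

1.79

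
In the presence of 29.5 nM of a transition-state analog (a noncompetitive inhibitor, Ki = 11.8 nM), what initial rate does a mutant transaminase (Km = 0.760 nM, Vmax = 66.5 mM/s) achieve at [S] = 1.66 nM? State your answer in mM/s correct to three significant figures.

13.0 mM/s

With α = 1 + [I]/Ki = 1 + 29.5/11.8 = 3.500, the noncompetitive rate law is v = (Vmax/α)·[S] / (Km + [S]).
v = (66.5/3.500)×1.66 / (0.760 + 1.66) = 31.54/2.420 = 13.0 mM/s.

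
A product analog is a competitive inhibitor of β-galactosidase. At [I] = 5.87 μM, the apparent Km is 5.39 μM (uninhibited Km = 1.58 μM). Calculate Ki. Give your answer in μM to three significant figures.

Competitive: Km,app = α·Km with α = 1 + [I]/Ki.
α = Km,app/Km = 5.39/1.58 = 3.411.
Since α = 1 + [I]/Ki, [I]/Ki = 3.411 − 1 = 2.411 and Ki = 5.87/2.411 = 2.43 μM.

2.43 μM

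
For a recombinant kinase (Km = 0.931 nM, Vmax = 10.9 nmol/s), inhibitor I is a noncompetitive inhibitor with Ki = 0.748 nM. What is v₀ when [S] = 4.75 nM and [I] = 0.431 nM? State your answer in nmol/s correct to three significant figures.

α = 1 + [I]/Ki = 1 + 0.431/0.748 = 1.576.
For a noncompetitive inhibitor, Vmax is reduced to Vmax/α while Km is unchanged: Km,app = 0.931 nM, Vmax,app = 6.92 nmol/s.
v = Vmax,app·[S]/(Km,app + [S]) = 6.92 × 4.75/(0.931 + 4.75) = 5.78 nmol/s.

5.78 nmol/s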